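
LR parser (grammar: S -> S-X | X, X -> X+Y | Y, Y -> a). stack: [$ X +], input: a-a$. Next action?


no handle; shift 'a'
Action: shift


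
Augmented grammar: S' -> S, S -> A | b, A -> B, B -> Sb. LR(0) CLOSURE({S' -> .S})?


Start: S' -> .S
For each item with dot before a nonterminal B, add B -> .γ for every B-production
Closure: [S' -> .S, S -> .A, S -> .b, A -> .B, B -> .Sb]


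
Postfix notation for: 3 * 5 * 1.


Left to right (same or higher precedence on left)
Postfix: 3 5 * 1 *


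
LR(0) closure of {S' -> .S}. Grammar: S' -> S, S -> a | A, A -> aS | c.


Start: S' -> .S
For each item with dot before a nonterminal B, add B -> .γ for every B-production
Closure: [S' -> .S, S -> .a, S -> .A, A -> .aS, A -> .c]


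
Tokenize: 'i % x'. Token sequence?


Scan left to right, longest-match per lexeme
Tokens: ID(i), OP(%), ID(x)


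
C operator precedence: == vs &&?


'==' is equality (level 6); '&&' is logical AND (level 2)
Higher level binds tighter
'==' has higher precedence than '&&'


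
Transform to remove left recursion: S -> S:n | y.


Left-recursive alternatives: S:n; non-recursive: y
Introduce S': S -> yS', S' -> :nS' | ε


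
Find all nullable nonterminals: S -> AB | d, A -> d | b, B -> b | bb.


A nonterminal is nullable iff some alternative derives ε (directly, or every symbol in it is nullable)
Nullable: {}


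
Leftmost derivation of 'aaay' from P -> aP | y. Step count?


Derivation: P => aP => aaP => aaaP => aaay
Steps: 4


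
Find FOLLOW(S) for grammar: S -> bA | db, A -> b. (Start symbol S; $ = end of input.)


$ ∈ FOLLOW(S). For each A -> αBβ: add FIRST(β)\{ε} to FOLLOW(B); if β nullable, add FOLLOW(A).
FOLLOW(S) = {$}


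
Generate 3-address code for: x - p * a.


Break into single-operator statements:
t1 = p * a
t2 = x - t1


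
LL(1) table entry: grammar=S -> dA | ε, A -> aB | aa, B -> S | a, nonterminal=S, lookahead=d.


For [S, d]: 'd' ∈ FIRST(dA)
Entry: S -> dA


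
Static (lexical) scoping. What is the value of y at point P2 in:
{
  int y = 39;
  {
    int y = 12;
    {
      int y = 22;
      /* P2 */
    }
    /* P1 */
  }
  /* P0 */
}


y declared in the same block as P2
y = 22


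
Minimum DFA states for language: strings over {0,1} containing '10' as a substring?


KMP-style automaton: 2 progress states + 1 absorbing accept = 3
Minimal DFA: 3 states


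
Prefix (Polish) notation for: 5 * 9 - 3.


left-to-right (same/higher precedence on left): tree is (- (* 5 9) 3)
Prefix: - * 5 9 3


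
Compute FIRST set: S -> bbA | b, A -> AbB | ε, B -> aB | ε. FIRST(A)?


Per alternative of A: FIRST(AbB) = {b}; FIRST(ε) = {ε}
FIRST(A) = {b, ε}


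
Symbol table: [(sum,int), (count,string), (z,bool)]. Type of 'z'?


Lookup 'z' → type bool


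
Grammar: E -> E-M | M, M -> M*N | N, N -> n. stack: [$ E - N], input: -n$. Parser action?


'N' (not preceded by M*) is the handle for M -> N
Action: reduce (M -> N)


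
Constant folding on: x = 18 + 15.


18 + 15 = 33 at compile time
Optimized: x = 33


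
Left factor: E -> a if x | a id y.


Common prefix: 'a'
Factored: E -> a E', E' -> if x | id y


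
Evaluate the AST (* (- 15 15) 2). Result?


Evaluate inner: (- 15 15) = 0
Evaluate root: (* 0 2) = 0
Result: 0


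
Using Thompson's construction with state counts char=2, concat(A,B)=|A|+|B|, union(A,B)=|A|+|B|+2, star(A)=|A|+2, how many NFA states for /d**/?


Syntax tree has 1 char leaf(s), 0 union(s), 2 star(s)
chars contribute 1×2 = 2; each union adds +2; each star adds +2
Total: 2 + 0 + 4 = 6 states


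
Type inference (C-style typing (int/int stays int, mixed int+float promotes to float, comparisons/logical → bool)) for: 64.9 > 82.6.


Operand types: float > float
Rule: comparison yields bool
Result type: bool


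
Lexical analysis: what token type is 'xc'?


Pattern: letter/underscore followed by alphanumerics, not a keyword
Type: IDENTIFIER


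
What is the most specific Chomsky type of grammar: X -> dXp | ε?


Single nonterminal LHS, but d^n p^n is not regular
Classification: Type 2 (Context-Free)


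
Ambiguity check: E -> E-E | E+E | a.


'a-a+a' has two parse trees (no precedence encoded between - and +)
Ambiguous


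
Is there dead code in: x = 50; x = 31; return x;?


first assignment to x is overwritten before any read
Dead: 'x = 50'


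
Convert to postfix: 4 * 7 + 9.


Left to right (same or higher precedence on left)
Postfix: 4 7 * 9 +


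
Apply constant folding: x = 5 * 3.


5 * 3 = 15 at compile time
Optimized: x = 15


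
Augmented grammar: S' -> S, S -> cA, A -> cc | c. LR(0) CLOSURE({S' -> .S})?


Start: S' -> .S
For each item with dot before a nonterminal B, add B -> .γ for every B-production
Closure: [S' -> .S, S -> .cA]


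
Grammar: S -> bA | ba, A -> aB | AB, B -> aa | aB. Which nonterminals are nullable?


A nonterminal is nullable iff some alternative derives ε (directly, or every symbol in it is nullable)
Nullable: {}


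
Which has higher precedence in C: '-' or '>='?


'-' is additive (level 9); '>=' is relational (level 7)
Higher level binds tighter
'-' has higher precedence than '>='


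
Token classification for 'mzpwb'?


Pattern: letter/underscore followed by alphanumerics, not a keyword
Type: IDENTIFIER


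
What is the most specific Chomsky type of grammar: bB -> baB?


LHS has context (more than one symbol) and |LHS| ≤ |RHS|
Classification: Type 1 (Context-Sensitive)


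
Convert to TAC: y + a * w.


Break into single-operator statements:
t1 = a * w
t2 = y + t1


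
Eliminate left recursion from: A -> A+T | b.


Left-recursive alternatives: A+T; non-recursive: b
Introduce A': A -> bA', A' -> +TA' | ε


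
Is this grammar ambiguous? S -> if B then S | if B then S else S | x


dangling else: 'if B then if B then x else x' parses two ways
Ambiguous


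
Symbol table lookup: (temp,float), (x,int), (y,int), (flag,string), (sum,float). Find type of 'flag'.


Lookup 'flag' → type string


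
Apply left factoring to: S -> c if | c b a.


Common prefix: 'c'
Factored: S -> c S', S' -> if | b a


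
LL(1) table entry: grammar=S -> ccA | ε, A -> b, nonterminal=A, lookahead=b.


For [A, b]: 'b' ∈ FIRST(b)
Entry: A -> b


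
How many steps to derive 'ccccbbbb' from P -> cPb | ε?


Derivation: P => cPb => ccPbb => cccPbbb => ccccPbbbb => ccccbbbb
Steps: 5


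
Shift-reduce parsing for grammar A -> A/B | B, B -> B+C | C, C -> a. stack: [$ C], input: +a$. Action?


'C' (not preceded by B+) is the handle for B -> C
Action: reduce (B -> C)


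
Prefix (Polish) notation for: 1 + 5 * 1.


'*' binds tighter: tree is (+ 1 (* 5 1))
Prefix: + 1 * 5 1


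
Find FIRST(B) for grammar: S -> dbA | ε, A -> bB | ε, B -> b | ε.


Per alternative of B: FIRST(b) = {b}; FIRST(ε) = {ε}
FIRST(B) = {b, ε}


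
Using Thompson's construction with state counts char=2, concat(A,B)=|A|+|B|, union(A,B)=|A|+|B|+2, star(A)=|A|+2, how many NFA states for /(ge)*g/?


Syntax tree has 3 char leaf(s), 0 union(s), 1 star(s)
chars contribute 3×2 = 6; each union adds +2; each star adds +2
Total: 6 + 0 + 2 = 8 states


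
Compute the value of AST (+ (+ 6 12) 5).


Evaluate inner: (+ 6 12) = 18
Evaluate root: (+ 18 5) = 23
Result: 23


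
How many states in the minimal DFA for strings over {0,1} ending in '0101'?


Track the longest suffix of input matching a prefix of '0101': 5 classes (prefixes of length 0..4)
Minimal DFA: 5 states


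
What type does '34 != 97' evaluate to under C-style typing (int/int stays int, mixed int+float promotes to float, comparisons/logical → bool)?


Operand types: int != int
Rule: comparison yields bool
Result type: bool


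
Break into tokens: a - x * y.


Scan left to right, longest-match per lexeme
Tokens: ID(a), OP(-), ID(x), OP(*), ID(y)


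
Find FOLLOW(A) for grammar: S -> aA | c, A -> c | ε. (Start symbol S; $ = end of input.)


$ ∈ FOLLOW(S). For each A -> αBβ: add FIRST(β)\{ε} to FOLLOW(B); if β nullable, add FOLLOW(A).
FOLLOW(A) = {$}


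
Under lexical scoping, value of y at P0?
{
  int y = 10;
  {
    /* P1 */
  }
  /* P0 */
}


y declared in the same block as P0
y = 10


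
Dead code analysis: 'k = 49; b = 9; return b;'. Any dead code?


k is assigned but never read
Dead: 'k = 49'


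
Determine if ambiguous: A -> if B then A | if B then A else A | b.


dangling else: 'if B then if B then b else b' parses two ways
Ambiguous


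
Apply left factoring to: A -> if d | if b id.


Common prefix: 'if'
Factored: A -> if A', A' -> d | b id


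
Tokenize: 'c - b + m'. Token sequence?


Scan left to right, longest-match per lexeme
Tokens: ID(c), OP(-), ID(b), OP(+), ID(m)


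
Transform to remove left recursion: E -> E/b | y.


Left-recursive alternatives: E/b; non-recursive: y
Introduce E': E -> yE', E' -> /bE' | ε


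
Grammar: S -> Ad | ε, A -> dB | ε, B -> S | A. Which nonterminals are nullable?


A nonterminal is nullable iff some alternative derives ε (directly, or every symbol in it is nullable)
Nullable: {A, B, S}


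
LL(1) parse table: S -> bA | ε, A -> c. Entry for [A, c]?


For [A, c]: 'c' ∈ FIRST(c)
Entry: A -> c


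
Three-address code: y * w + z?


Break into single-operator statements:
t1 = y * w
t2 = t1 + z


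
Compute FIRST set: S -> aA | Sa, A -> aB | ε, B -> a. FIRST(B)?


Per alternative of B: FIRST(a) = {a}
FIRST(B) = {a}


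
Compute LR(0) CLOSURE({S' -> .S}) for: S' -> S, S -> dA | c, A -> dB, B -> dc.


Start: S' -> .S
For each item with dot before a nonterminal B, add B -> .γ for every B-production
Closure: [S' -> .S, S -> .dA, S -> .c]


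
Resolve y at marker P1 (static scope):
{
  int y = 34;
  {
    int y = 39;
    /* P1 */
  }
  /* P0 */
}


y declared in the same block as P1
y = 39


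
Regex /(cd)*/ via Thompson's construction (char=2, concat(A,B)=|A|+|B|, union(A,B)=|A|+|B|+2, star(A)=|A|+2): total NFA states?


Syntax tree has 2 char leaf(s), 0 union(s), 1 star(s)
chars contribute 2×2 = 4; each union adds +2; each star adds +2
Total: 4 + 0 + 2 = 6 states


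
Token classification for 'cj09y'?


Pattern: letter/underscore followed by alphanumerics, not a keyword
Type: IDENTIFIER


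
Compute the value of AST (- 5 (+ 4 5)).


Evaluate inner: (+ 4 5) = 9
Evaluate root: (- 5 9) = -4
Result: -4


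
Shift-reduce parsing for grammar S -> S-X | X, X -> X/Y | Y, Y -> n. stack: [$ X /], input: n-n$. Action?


no handle; shift 'n'
Action: shift


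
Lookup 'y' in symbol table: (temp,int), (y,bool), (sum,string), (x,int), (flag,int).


Lookup 'y' → type bool


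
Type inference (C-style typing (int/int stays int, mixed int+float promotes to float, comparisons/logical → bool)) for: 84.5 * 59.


Operand types: float * int
Rule: mixed int/float promotes to float; int/int stays int
Result type: float


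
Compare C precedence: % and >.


'%' is multiplicative (level 10); '>' is relational (level 7)
Higher level binds tighter
'%' has higher precedence than '>'


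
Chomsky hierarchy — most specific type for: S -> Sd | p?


Left-linear: every RHS is a terminal or one nonterminal followed by a terminal
Classification: Type 3 (Regular)


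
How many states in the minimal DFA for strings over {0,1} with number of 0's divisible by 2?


Track (count of 0) mod 2: states 0..1, accept at 0
Minimal DFA: 2 states


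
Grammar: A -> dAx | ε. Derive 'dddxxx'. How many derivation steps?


Derivation: A => dAx => ddAxx => dddAxxx => dddxxx
Steps: 4


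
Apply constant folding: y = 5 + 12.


5 + 12 = 17 at compile time
Optimized: y = 17


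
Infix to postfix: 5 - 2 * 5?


* has higher precedence, evaluate 2*5 first
Postfix: 5 2 5 * -


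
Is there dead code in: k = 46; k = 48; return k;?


first assignment to k is overwritten before any read
Dead: 'k = 46'


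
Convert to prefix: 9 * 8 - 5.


left-to-right (same/higher precedence on left): tree is (- (* 9 8) 5)
Prefix: - * 9 8 5


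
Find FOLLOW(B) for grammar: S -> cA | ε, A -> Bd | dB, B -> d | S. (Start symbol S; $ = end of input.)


$ ∈ FOLLOW(S). For each A -> αBβ: add FIRST(β)\{ε} to FOLLOW(B); if β nullable, add FOLLOW(A).
FOLLOW(B) = {$, d}


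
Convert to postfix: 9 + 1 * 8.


* has higher precedence, evaluate 1*8 first
Postfix: 9 1 8 * +


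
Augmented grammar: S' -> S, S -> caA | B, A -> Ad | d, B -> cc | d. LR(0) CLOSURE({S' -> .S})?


Start: S' -> .S
For each item with dot before a nonterminal B, add B -> .γ for every B-production
Closure: [S' -> .S, S -> .caA, S -> .B, B -> .cc, B -> .d]


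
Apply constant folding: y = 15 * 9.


15 * 9 = 135 at compile time
Optimized: y = 135


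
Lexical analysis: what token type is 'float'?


Pattern: reserved word
Type: KEYWORD


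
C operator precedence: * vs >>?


'*' is multiplicative (level 10); '>>' is shift (level 8)
Higher level binds tighter
'*' has higher precedence than '>>'


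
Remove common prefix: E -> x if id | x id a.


Common prefix: 'x'
Factored: E -> x E', E' -> if id | id a


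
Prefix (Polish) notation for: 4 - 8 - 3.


left-to-right (same/higher precedence on left): tree is (- (- 4 8) 3)
Prefix: - - 4 8 3


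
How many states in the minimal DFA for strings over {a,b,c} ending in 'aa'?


Track the longest suffix of input matching a prefix of 'aa': 3 classes (prefixes of length 0..2)
Minimal DFA: 3 states


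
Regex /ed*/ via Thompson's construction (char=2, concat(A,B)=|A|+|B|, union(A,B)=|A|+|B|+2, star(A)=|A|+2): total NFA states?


Syntax tree has 2 char leaf(s), 0 union(s), 1 star(s)
chars contribute 2×2 = 4; each union adds +2; each star adds +2
Total: 4 + 0 + 2 = 6 states


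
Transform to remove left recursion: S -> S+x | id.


Left-recursive alternatives: S+x; non-recursive: id
Introduce S': S -> idS', S' -> +xS' | ε


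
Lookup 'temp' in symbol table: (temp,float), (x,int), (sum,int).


Lookup 'temp' → type float


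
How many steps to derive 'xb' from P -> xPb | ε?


Derivation: P => xPb => xb
Steps: 2


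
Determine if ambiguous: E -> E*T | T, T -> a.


precedence layered via separate nonterminal T: deterministic
Unambiguous


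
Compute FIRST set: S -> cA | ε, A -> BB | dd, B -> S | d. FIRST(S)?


Per alternative of S: FIRST(cA) = {c}; FIRST(ε) = {ε}
FIRST(S) = {c, ε}


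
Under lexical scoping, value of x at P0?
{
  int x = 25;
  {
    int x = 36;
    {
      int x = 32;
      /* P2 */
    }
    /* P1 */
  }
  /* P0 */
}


x declared in the same block as P0
x = 25


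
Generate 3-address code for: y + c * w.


Break into single-operator statements:
t1 = c * w
t2 = y + t1


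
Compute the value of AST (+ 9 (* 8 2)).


Evaluate inner: (* 8 2) = 16
Evaluate root: (+ 9 16) = 25
Result: 25


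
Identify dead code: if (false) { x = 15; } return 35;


condition is constant false, so the whole block is unreachable
Dead: 'if (false) { x = 15; }'


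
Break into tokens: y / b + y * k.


Scan left to right, longest-match per lexeme
Tokens: ID(y), OP(/), ID(b), OP(+), ID(y), OP(*), ID(k)


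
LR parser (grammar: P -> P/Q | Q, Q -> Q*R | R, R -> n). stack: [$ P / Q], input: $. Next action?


handle 'P/Q' on top; lookahead ∈ FOLLOW(P) = {/, $}
Action: reduce (P -> P/Q)


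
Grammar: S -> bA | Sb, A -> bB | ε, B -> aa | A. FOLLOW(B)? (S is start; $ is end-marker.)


$ ∈ FOLLOW(S). For each A -> αBβ: add FIRST(β)\{ε} to FOLLOW(B); if β nullable, add FOLLOW(A).
FOLLOW(B) = {$, b}


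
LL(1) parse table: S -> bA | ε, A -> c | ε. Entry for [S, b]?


For [S, b]: 'b' ∈ FIRST(bA)
Entry: S -> bA


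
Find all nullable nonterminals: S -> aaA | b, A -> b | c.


A nonterminal is nullable iff some alternative derives ε (directly, or every symbol in it is nullable)
Nullable: {}


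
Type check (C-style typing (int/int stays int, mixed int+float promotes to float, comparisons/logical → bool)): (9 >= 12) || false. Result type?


Operand types: bool || bool
Rule: logical operators take bool operands and yield bool
Result type: bool


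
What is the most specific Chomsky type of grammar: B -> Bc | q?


Left-linear: every RHS is a terminal or one nonterminal followed by a terminal
Classification: Type 3 (Regular)


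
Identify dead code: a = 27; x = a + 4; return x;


a is read by x's definition; x is returned
No dead code


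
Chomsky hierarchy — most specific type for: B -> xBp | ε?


Single nonterminal LHS, but x^n p^n is not regular
Classification: Type 2 (Context-Free)


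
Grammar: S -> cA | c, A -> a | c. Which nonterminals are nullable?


A nonterminal is nullable iff some alternative derives ε (directly, or every symbol in it is nullable)
Nullable: {}


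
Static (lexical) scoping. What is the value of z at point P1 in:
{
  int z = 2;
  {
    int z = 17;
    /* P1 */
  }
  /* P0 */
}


z declared in the same block as P1
z = 17


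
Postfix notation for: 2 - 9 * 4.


* has higher precedence, evaluate 9*4 first
Postfix: 2 9 4 * -


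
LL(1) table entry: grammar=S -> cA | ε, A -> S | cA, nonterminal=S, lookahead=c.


For [S, c]: 'c' ∈ FIRST(cA)
Entry: S -> cA


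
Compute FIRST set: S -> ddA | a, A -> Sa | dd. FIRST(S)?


Per alternative of S: FIRST(ddA) = {d}; FIRST(a) = {a}
FIRST(S) = {a, d}


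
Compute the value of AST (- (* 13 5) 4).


Evaluate inner: (* 13 5) = 65
Evaluate root: (- 65 4) = 61
Result: 61


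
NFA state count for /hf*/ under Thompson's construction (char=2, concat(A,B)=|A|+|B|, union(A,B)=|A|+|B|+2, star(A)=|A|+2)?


Syntax tree has 2 char leaf(s), 0 union(s), 1 star(s)
chars contribute 2×2 = 4; each union adds +2; each star adds +2
Total: 4 + 0 + 2 = 6 states


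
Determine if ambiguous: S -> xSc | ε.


balanced x^n…c^n: each string has a unique parse
Unambiguous


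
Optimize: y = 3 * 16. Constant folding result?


3 * 16 = 48 at compile time
Optimized: y = 48


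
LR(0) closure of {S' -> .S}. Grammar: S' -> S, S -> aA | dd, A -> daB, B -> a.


Start: S' -> .S
For each item with dot before a nonterminal B, add B -> .γ for every B-production
Closure: [S' -> .S, S -> .aA, S -> .dd]


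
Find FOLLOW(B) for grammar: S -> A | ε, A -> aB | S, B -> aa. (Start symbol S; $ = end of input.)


$ ∈ FOLLOW(S). For each A -> αBβ: add FIRST(β)\{ε} to FOLLOW(B); if β nullable, add FOLLOW(A).
FOLLOW(B) = {$}


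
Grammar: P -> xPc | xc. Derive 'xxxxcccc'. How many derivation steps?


Derivation: P => xPc => xxPcc => xxxPccc => xxxxcccc
Steps: 4


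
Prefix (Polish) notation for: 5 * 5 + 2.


left-to-right (same/higher precedence on left): tree is (+ (* 5 5) 2)
Prefix: + * 5 5 2


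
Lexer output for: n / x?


Scan left to right, longest-match per lexeme
Tokens: ID(n), OP(/), ID(x)


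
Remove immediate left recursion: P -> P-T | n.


Left-recursive alternatives: P-T; non-recursive: n
Introduce P': P -> nP', P' -> -TP' | ε


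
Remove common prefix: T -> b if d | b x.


Common prefix: 'b'
Factored: T -> b T', T' -> if d | x


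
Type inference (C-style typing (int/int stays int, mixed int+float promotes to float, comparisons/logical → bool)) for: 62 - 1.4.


Operand types: int - float
Rule: mixed int/float promotes to float; int/int stays int
Result type: float


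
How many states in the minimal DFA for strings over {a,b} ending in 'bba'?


Track the longest suffix of input matching a prefix of 'bba': 4 classes (prefixes of length 0..3)
Minimal DFA: 4 states


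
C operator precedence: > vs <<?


'<<' is shift (level 8); '>' is relational (level 7)
Higher level binds tighter
'<<' has higher precedence than '>'


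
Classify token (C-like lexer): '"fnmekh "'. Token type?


Pattern: double-quoted sequence
Type: STRING_LITERAL


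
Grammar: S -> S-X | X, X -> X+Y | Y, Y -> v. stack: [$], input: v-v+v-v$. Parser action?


no handle on stack; shift 'v'
Action: shift


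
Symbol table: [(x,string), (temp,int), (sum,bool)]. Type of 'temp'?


Lookup 'temp' → type int


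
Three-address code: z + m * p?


Break into single-operator statements:
t1 = m * p
t2 = z + t1


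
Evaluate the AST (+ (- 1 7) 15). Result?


Evaluate inner: (- 1 7) = -6
Evaluate root: (+ -6 15) = 9
Result: 9


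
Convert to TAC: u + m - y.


Break into single-operator statements:
t1 = u + m
t2 = t1 - y


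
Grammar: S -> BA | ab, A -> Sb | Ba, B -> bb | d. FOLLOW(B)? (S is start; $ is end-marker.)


$ ∈ FOLLOW(S). For each A -> αBβ: add FIRST(β)\{ε} to FOLLOW(B); if β nullable, add FOLLOW(A).
FOLLOW(B) = {a, b, d}


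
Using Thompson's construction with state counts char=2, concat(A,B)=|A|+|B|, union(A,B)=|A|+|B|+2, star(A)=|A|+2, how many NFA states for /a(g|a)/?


Syntax tree has 3 char leaf(s), 1 union(s), 0 star(s)
chars contribute 3×2 = 6; each union adds +2; each star adds +2
Total: 6 + 2 + 0 = 8 states


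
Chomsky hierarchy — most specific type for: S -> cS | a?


Right-linear: every RHS is a terminal or a terminal followed by one nonterminal
Classification: Type 3 (Regular)


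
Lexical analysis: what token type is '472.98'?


Pattern: digits with a decimal point
Type: FLOAT_LITERAL


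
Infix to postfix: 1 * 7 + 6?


Left to right (same or higher precedence on left)
Postfix: 1 7 * 6 +


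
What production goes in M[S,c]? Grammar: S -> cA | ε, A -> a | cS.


For [S, c]: 'c' ∈ FIRST(cA)
Entry: S -> cA


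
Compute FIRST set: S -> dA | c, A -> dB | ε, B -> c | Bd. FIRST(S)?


Per alternative of S: FIRST(dA) = {d}; FIRST(c) = {c}
FIRST(S) = {c, d}


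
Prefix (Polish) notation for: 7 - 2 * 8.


'*' binds tighter: tree is (- 7 (* 2 8))
Prefix: - 7 * 2 8


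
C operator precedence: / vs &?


'/' is multiplicative (level 10); '&' is bitwise AND (level 5)
Higher level binds tighter
'/' has higher precedence than '&'


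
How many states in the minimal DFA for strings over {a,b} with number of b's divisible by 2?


Track (count of b) mod 2: states 0..1, accept at 0
Minimal DFA: 2 states


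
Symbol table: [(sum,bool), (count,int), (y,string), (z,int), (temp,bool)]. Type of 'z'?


Lookup 'z' → type int


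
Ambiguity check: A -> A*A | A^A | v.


'v*v^v' has two parse trees (no precedence encoded between * and ^)
Ambiguous


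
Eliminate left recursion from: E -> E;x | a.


Left-recursive alternatives: E;x; non-recursive: a
Introduce E': E -> aE', E' -> ;xE' | ε


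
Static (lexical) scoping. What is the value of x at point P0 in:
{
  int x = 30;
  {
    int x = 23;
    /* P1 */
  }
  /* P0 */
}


x declared in the same block as P0
x = 30


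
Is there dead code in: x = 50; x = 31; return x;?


first assignment to x is overwritten before any read
Dead: 'x = 50'


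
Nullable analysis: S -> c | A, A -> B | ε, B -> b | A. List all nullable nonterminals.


A nonterminal is nullable iff some alternative derives ε (directly, or every symbol in it is nullable)
Nullable: {A, B, S}


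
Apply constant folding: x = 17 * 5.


17 * 5 = 85 at compile time
Optimized: x = 85


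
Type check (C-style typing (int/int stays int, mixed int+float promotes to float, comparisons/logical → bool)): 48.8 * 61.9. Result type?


Operand types: float * float
Rule: mixed int/float promotes to float; int/int stays int
Result type: float


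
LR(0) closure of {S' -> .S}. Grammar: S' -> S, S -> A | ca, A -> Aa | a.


Start: S' -> .S
For each item with dot before a nonterminal B, add B -> .γ for every B-production
Closure: [S' -> .S, S -> .A, S -> .ca, A -> .Aa, A -> .a]


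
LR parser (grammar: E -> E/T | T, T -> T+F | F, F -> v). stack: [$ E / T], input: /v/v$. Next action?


handle 'E/T' on top; lookahead ∈ FOLLOW(E) = {/, $}
Action: reduce (E -> E/T)


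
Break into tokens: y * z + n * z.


Scan left to right, longest-match per lexeme
Tokens: ID(y), OP(*), ID(z), OP(+), ID(n), OP(*), ID(z)


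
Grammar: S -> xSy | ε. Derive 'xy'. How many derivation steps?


Derivation: S => xSy => xy
Steps: 2


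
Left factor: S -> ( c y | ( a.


Common prefix: '('
Factored: S -> ( S', S' -> c y | a


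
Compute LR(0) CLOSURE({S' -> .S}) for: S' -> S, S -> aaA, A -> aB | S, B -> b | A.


Start: S' -> .S
For each item with dot before a nonterminal B, add B -> .γ for every B-production
Closure: [S' -> .S, S -> .aaA]


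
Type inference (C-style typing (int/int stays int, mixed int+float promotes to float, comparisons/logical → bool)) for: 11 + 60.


Operand types: int + int
Rule: mixed int/float promotes to float; int/int stays int
Result type: int


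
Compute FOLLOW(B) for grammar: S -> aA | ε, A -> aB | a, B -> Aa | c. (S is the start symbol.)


$ ∈ FOLLOW(S). For each A -> αBβ: add FIRST(β)\{ε} to FOLLOW(B); if β nullable, add FOLLOW(A).
FOLLOW(B) = {$, a}


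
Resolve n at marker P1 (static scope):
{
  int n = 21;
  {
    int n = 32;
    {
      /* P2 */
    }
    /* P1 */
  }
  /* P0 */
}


n declared in the same block as P1
n = 32


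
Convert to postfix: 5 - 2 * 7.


* has higher precedence, evaluate 2*7 first
Postfix: 5 2 7 * -


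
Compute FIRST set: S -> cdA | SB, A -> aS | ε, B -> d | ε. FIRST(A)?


Per alternative of A: FIRST(aS) = {a}; FIRST(ε) = {ε}
FIRST(A) = {a, ε}


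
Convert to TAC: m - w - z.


Break into single-operator statements:
t1 = m - w
t2 = t1 - z


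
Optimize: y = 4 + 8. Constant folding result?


4 + 8 = 12 at compile time
Optimized: y = 12


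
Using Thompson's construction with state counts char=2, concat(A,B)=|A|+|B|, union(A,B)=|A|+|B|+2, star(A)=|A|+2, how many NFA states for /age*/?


Syntax tree has 3 char leaf(s), 0 union(s), 1 star(s)
chars contribute 3×2 = 6; each union adds +2; each star adds +2
Total: 6 + 0 + 2 = 8 states


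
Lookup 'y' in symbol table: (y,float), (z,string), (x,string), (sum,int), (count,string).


Lookup 'y' → type float


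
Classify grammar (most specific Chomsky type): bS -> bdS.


LHS has context (more than one symbol) and |LHS| ≤ |RHS|
Classification: Type 1 (Context-Sensitive)


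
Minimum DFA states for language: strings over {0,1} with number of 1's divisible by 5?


Track (count of 1) mod 5: states 0..4, accept at 0
Minimal DFA: 5 states


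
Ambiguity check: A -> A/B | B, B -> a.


precedence layered via separate nonterminal B: deterministic
Unambiguous


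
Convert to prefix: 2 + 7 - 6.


left-to-right (same/higher precedence on left): tree is (- (+ 2 7) 6)
Prefix: - + 2 7 6


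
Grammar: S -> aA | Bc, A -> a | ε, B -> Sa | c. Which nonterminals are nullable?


A nonterminal is nullable iff some alternative derives ε (directly, or every symbol in it is nullable)
Nullable: {A}


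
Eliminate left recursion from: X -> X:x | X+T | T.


Left-recursive alternatives: X:x, X+T; non-recursive: T
Introduce X': X -> TX', X' -> :xX' | +TX' | ε


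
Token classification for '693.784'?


Pattern: digits with a decimal point
Type: FLOAT_LITERAL


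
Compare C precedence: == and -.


'-' is additive (level 9); '==' is equality (level 6)
Higher level binds tighter
'-' has higher precedence than '=='


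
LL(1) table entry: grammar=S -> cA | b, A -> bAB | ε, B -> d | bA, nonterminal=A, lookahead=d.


For [A, d]: ε is nullable and 'd' ∈ FOLLOW(A)
Entry: A -> ε


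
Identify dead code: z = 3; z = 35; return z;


first assignment to z is overwritten before any read
Dead: 'z = 3'


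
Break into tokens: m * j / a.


Scan left to right, longest-match per lexeme
Tokens: ID(m), OP(*), ID(j), OP(/), ID(a)


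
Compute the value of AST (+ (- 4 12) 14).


Evaluate inner: (- 4 12) = -8
Evaluate root: (+ -8 14) = 6
Result: 6


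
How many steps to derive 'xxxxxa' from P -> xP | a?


Derivation: P => xP => xxP => xxxP => xxxxP => xxxxxP => xxxxxa
Steps: 6


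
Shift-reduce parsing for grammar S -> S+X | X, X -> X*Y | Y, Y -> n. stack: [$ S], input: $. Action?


start symbol S on stack, input exhausted
Action: accept


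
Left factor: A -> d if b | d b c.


Common prefix: 'd'
Factored: A -> d A', A' -> if b | b c


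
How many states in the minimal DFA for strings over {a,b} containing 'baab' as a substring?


KMP-style automaton: 4 progress states + 1 absorbing accept = 5
Minimal DFA: 5 states


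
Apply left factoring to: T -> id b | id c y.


Common prefix: 'id'
Factored: T -> id T', T' -> b | c y


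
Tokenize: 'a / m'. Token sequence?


Scan left to right, longest-match per lexeme
Tokens: ID(a), OP(/), ID(m)


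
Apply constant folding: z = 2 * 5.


2 * 5 = 10 at compile time
Optimized: z = 10


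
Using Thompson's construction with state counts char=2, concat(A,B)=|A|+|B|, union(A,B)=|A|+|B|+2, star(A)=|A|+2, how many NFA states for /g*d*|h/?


Syntax tree has 3 char leaf(s), 1 union(s), 2 star(s)
chars contribute 3×2 = 6; each union adds +2; each star adds +2
Total: 6 + 2 + 4 = 12 states


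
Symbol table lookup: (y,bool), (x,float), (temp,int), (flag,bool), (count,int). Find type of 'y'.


Lookup 'y' → type bool


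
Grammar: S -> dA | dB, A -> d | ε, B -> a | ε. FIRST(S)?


Per alternative of S: FIRST(dA) = {d}; FIRST(dB) = {d}
FIRST(S) = {d}


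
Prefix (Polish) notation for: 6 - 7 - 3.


left-to-right (same/higher precedence on left): tree is (- (- 6 7) 3)
Prefix: - - 6 7 3


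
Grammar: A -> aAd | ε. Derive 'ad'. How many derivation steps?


Derivation: A => aAd => ad
Steps: 2


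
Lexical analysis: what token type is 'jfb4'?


Pattern: letter/underscore followed by alphanumerics, not a keyword
Type: IDENTIFIER


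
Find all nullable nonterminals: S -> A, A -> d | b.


A nonterminal is nullable iff some alternative derives ε (directly, or every symbol in it is nullable)
Nullable: {}


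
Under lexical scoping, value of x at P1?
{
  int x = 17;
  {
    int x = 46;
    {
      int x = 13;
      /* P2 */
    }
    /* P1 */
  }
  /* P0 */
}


x declared in the same block as P1
x = 46


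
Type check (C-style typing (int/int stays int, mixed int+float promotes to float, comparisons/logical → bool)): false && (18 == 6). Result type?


Operand types: bool && bool
Rule: logical operators take bool operands and yield bool
Result type: bool


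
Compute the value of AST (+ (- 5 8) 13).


Evaluate inner: (- 5 8) = -3
Evaluate root: (+ -3 13) = 10
Result: 10


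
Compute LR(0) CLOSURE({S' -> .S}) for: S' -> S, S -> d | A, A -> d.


Start: S' -> .S
For each item with dot before a nonterminal B, add B -> .γ for every B-production
Closure: [S' -> .S, S -> .d, S -> .A, A -> .d]


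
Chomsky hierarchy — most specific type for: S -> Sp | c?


Left-linear: every RHS is a terminal or one nonterminal followed by a terminal
Classification: Type 3 (Regular)


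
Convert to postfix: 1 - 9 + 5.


Left to right (same or higher precedence on left)
Postfix: 1 9 - 5 +


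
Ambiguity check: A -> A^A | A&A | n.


'n^n&n' has two parse trees (no precedence encoded between ^ and &)
Ambiguous


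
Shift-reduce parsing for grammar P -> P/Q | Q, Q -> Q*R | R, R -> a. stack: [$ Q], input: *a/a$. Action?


shift '*' to continue Q -> Q*R
Action: shift


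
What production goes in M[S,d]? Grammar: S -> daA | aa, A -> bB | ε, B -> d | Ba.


For [S, d]: 'd' ∈ FIRST(daA)
Entry: S -> daA


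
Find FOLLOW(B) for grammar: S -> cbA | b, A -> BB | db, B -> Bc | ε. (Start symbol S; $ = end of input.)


$ ∈ FOLLOW(S). For each A -> αBβ: add FIRST(β)\{ε} to FOLLOW(B); if β nullable, add FOLLOW(A).
FOLLOW(B) = {$, c}


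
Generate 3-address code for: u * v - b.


Break into single-operator statements:
t1 = u * v
t2 = t1 - b


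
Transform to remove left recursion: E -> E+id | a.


Left-recursive alternatives: E+id; non-recursive: a
Introduce E': E -> aE', E' -> +idE' | ε


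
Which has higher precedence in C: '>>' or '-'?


'-' is additive (level 9); '>>' is shift (level 8)
Higher level binds tighter
'-' has higher precedence than '>>'


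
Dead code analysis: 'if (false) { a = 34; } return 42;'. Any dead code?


condition is constant false, so the whole block is unreachable
Dead: 'if (false) { a = 34; }'


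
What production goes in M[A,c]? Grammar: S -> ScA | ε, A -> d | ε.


For [A, c]: ε is nullable and 'c' ∈ FOLLOW(A)
Entry: A -> ε


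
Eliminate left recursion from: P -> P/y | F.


Left-recursive alternatives: P/y; non-recursive: F
Introduce P': P -> FP', P' -> /yP' | ε


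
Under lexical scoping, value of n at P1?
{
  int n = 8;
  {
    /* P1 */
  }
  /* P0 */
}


P1's block does not declare n; resolves to the enclosing declaration at depth 0
n = 8


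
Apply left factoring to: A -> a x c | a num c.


Common prefix: 'a'
Factored: A -> a A', A' -> x c | num c


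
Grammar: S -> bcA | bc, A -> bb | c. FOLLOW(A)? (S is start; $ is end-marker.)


$ ∈ FOLLOW(S). For each A -> αBβ: add FIRST(β)\{ε} to FOLLOW(B); if β nullable, add FOLLOW(A).
FOLLOW(A) = {$}


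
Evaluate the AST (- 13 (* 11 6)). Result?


Evaluate inner: (* 11 6) = 66
Evaluate root: (- 13 66) = -53
Result: -53


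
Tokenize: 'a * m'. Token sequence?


Scan left to right, longest-match per lexeme
Tokens: ID(a), OP(*), ID(m)


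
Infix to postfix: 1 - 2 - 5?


Left to right (same or higher precedence on left)
Postfix: 1 2 - 5 -


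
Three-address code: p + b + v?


Break into single-operator statements:
t1 = p + b
t2 = t1 + v


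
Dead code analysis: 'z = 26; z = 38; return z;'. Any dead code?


first assignment to z is overwritten before any read
Dead: 'z = 26'


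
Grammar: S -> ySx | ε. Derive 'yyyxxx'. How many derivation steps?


Derivation: S => ySx => yySxx => yyySxxx => yyyxxx
Steps: 4


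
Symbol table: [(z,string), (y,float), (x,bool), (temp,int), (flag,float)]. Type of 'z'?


Lookup 'z' → type string


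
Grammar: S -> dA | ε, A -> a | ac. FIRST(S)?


Per alternative of S: FIRST(dA) = {d}; FIRST(ε) = {ε}
FIRST(S) = {d, ε}


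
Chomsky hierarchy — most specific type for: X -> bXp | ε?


Single nonterminal LHS, but b^n p^n is not regular
Classification: Type 2 (Context-Free)


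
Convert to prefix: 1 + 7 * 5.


'*' binds tighter: tree is (+ 1 (* 7 5))
Prefix: + 1 * 7 5


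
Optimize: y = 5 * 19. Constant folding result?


5 * 19 = 95 at compile time
Optimized: y = 95


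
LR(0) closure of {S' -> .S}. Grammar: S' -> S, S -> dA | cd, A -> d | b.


Start: S' -> .S
For each item with dot before a nonterminal B, add B -> .γ for every B-production
Closure: [S' -> .S, S -> .dA, S -> .cd]


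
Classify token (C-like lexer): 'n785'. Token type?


Pattern: letter/underscore followed by alphanumerics, not a keyword
Type: IDENTIFIER


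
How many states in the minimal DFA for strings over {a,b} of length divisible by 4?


Track length mod 4: states 0..3, accept at 0
Minimal DFA: 4 states


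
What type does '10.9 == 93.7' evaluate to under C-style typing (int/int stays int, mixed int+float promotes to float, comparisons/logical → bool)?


Operand types: float == float
Rule: comparison yields bool
Result type: bool


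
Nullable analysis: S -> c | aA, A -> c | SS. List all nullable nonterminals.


A nonterminal is nullable iff some alternative derives ε (directly, or every symbol in it is nullable)
Nullable: {}


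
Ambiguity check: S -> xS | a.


right-linear, alternatives start with distinct terminals 'x' vs 'a': unique leftmost derivation
Unambiguous


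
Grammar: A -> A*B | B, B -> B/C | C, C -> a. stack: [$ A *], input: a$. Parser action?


no handle ('A*' is not any RHS); shift 'a'
Action: shift


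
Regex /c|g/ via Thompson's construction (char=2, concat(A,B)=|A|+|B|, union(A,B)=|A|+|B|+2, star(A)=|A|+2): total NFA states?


Syntax tree has 2 char leaf(s), 1 union(s), 0 star(s)
chars contribute 2×2 = 4; each union adds +2; each star adds +2
Total: 4 + 2 + 0 = 6 states


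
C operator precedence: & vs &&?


'&' is bitwise AND (level 5); '&&' is logical AND (level 2)
Higher level binds tighter
'&' has higher precedence than '&&'


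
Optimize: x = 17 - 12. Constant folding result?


17 - 12 = 5 at compile time
Optimized: x = 5


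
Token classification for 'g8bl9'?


Pattern: letter/underscore followed by alphanumerics, not a keyword
Type: IDENTIFIER


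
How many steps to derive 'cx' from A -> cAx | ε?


Derivation: A => cAx => cx
Steps: 2


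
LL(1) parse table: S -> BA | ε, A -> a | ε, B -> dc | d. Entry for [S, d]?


For [S, d]: 'd' ∈ FIRST(BA)
Entry: S -> BA


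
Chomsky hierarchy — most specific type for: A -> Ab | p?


Left-linear: every RHS is a terminal or one nonterminal followed by a terminal
Classification: Type 3 (Regular)


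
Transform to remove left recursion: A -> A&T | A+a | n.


Left-recursive alternatives: A&T, A+a; non-recursive: n
Introduce A': A -> nA', A' -> &TA' | +aA' | ε


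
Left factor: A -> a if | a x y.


Common prefix: 'a'
Factored: A -> a A', A' -> if | x y


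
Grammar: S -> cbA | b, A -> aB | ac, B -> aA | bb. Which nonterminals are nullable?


A nonterminal is nullable iff some alternative derives ε (directly, or every symbol in it is nullable)
Nullable: {}


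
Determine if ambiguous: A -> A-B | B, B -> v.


precedence layered via separate nonterminal B: deterministic
Unambiguous


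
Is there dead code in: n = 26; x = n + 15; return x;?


n is read by x's definition; x is returned
No dead code


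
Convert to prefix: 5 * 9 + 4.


left-to-right (same/higher precedence on left): tree is (+ (* 5 9) 4)
Prefix: + * 5 9 4


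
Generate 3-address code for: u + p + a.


Break into single-operator statements:
t1 = u + p
t2 = t1 + a


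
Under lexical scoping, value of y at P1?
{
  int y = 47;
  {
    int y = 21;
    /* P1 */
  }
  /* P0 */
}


y declared in the same block as P1
y = 21


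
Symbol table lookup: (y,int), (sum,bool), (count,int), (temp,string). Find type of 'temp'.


Lookup 'temp' → type string


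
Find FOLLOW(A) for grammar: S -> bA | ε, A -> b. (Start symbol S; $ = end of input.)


$ ∈ FOLLOW(S). For each A -> αBβ: add FIRST(β)\{ε} to FOLLOW(B); if β nullable, add FOLLOW(A).
FOLLOW(A) = {$}


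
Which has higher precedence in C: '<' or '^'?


'<' is relational (level 7); '^' is bitwise XOR (level 4)
Higher level binds tighter
'<' has higher precedence than '^'


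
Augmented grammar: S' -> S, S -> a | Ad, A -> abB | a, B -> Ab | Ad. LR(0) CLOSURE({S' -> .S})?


Start: S' -> .S
For each item with dot before a nonterminal B, add B -> .γ for every B-production
Closure: [S' -> .S, S -> .a, S -> .Ad, A -> .abB, A -> .a]


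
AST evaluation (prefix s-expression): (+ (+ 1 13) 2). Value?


Evaluate inner: (+ 1 13) = 14
Evaluate root: (+ 14 2) = 16
Result: 16


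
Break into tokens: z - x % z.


Scan left to right, longest-match per lexeme
Tokens: ID(z), OP(-), ID(x), OP(%), ID(z)
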